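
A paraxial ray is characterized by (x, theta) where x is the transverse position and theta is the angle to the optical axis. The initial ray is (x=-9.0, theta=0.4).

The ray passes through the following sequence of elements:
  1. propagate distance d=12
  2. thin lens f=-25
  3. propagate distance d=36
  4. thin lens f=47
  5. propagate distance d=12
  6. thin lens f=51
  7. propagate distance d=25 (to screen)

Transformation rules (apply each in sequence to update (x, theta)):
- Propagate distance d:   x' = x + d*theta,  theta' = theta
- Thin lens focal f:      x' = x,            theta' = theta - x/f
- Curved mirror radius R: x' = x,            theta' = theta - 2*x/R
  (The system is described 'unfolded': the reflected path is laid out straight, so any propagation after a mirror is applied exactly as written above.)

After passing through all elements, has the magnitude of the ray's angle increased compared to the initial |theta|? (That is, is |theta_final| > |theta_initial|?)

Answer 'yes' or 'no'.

Initial: x=-9.0000 theta=0.4000
After 1 (propagate distance d=12): x=-4.2000 theta=0.4000
After 2 (thin lens f=-25): x=-4.2000 theta=0.2320
After 3 (propagate distance d=36): x=4.1520 theta=0.2320
After 4 (thin lens f=47): x=4.1520 theta=844/5875 (≈0.1437)
After 5 (propagate distance d=12): x=34521/5875 (≈5.8759) theta=844/5875 (≈0.1437)
After 6 (thin lens f=51): x=34521/5875 (≈5.8759) theta=2841/99875 (≈0.0284)
After 7 (propagate distance d=25 (to screen)): x=657882/99875 (≈6.5871) theta=2841/99875 (≈0.0284)
|theta_initial|=0.4000 |theta_final|=2841/99875 (≈0.0284) -> not increased

Answer: no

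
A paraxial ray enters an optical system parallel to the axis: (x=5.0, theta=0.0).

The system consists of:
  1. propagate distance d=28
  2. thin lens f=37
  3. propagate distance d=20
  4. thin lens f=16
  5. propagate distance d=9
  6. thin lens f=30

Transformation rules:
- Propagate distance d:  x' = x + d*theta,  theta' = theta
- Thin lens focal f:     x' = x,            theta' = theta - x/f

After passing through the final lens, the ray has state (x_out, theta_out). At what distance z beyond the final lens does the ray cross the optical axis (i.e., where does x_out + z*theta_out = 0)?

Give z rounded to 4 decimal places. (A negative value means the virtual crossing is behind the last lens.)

Answer: -0.7772

Derivation:
Initial: x=5.0000 theta=0.0000
After 1 (propagate distance d=28): x=5.0000 theta=0.0000
After 2 (thin lens f=37): x=5.0000 theta=-5/37 (≈-0.1351)
After 3 (propagate distance d=20): x=85/37 (≈2.2973) theta=-5/37 (≈-0.1351)
After 4 (thin lens f=16): x=85/37 (≈2.2973) theta=-165/592 (≈-0.2787)
After 5 (propagate distance d=9): x=-125/592 (≈-0.2111) theta=-165/592 (≈-0.2787)
After 6 (thin lens f=30): x=-125/592 (≈-0.2111) theta=-965/3552 (≈-0.2717)
z_focus = -x_out/theta_out = -(-125/592)/(-965/3552) = -150/193 ≈ -0.7772
Rounded to 4 decimal places: z = -0.7772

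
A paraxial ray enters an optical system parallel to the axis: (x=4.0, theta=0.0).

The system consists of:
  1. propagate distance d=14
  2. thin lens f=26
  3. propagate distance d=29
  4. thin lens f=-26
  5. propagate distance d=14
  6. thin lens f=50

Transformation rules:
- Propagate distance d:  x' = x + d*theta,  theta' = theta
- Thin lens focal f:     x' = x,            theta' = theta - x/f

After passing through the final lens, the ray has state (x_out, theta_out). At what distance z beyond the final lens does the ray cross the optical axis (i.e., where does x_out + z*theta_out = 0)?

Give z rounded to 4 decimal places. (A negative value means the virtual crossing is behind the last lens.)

Initial: x=4.0000 theta=0.0000
After 1 (propagate distance d=14): x=4.0000 theta=0.0000
After 2 (thin lens f=26): x=4.0000 theta=-2/13 (≈-0.1538)
After 3 (propagate distance d=29): x=-6/13 (≈-0.4615) theta=-2/13 (≈-0.1538)
After 4 (thin lens f=-26): x=-6/13 (≈-0.4615) theta=-29/169 (≈-0.1716)
After 5 (propagate distance d=14): x=-484/169 (≈-2.8639) theta=-29/169 (≈-0.1716)
After 6 (thin lens f=50): x=-484/169 (≈-2.8639) theta=-483/4225 (≈-0.1143)
z_focus = -x_out/theta_out = -(-484/169)/(-483/4225) = -12100/483 ≈ -25.0518
Rounded to 4 decimal places: z = -25.0518

Answer: -25.0518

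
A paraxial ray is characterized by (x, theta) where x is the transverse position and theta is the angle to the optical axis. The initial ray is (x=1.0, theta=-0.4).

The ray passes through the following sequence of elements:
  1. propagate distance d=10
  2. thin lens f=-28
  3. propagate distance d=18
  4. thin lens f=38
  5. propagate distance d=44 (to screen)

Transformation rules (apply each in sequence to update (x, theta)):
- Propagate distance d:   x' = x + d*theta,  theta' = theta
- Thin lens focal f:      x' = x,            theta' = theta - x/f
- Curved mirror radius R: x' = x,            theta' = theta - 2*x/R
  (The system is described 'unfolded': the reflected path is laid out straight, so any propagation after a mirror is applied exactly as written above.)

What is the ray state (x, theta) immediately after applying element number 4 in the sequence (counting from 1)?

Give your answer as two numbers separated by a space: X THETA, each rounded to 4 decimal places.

Initial: x=1.0000 theta=-0.4000
After 1 (propagate distance d=10): x=-3.0000 theta=-0.4000
After 2 (thin lens f=-28): x=-3.0000 theta=-71/140 (≈-0.5071)
After 3 (propagate distance d=18): x=-849/70 (≈-12.1286) theta=-71/140 (≈-0.5071)
After 4 (thin lens f=38): x=-849/70 (≈-12.1286) theta=-25/133 (≈-0.1880)
Rounded to 4 decimal places: x = -12.1286, theta = -0.1880

Answer: -12.1286 -0.1880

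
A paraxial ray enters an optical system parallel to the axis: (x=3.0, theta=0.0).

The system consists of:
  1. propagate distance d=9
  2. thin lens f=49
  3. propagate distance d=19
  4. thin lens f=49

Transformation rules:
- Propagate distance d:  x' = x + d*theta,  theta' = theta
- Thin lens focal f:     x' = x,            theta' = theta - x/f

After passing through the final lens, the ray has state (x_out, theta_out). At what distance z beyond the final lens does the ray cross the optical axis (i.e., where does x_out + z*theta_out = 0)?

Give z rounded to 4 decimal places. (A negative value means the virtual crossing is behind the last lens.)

Answer: 18.6076

Derivation:
Initial: x=3.0000 theta=0.0000
After 1 (propagate distance d=9): x=3.0000 theta=0.0000
After 2 (thin lens f=49): x=3.0000 theta=-3/49 (≈-0.0612)
After 3 (propagate distance d=19): x=90/49 (≈1.8367) theta=-3/49 (≈-0.0612)
After 4 (thin lens f=49): x=90/49 (≈1.8367) theta=-237/2401 (≈-0.0987)
z_focus = -x_out/theta_out = -(90/49)/(-237/2401) = 1470/79 ≈ 18.6076
Rounded to 4 decimal places: z = 18.6076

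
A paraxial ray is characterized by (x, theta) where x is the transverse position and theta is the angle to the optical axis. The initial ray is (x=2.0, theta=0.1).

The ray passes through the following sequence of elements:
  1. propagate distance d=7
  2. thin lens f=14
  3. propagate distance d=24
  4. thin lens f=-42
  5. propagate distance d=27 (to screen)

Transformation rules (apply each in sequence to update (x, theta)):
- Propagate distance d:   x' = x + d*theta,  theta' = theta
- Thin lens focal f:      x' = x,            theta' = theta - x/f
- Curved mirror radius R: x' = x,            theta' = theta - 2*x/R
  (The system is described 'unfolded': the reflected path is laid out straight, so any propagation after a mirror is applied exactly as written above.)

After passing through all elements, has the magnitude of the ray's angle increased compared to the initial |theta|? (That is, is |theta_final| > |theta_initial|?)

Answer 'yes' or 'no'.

Answer: no

Derivation:
Initial: x=2.0000 theta=0.1000
After 1 (propagate distance d=7): x=2.7000 theta=0.1000
After 2 (thin lens f=14): x=2.7000 theta=-13/140 (≈-0.0929)
After 3 (propagate distance d=24): x=33/70 (≈0.4714) theta=-13/140 (≈-0.0929)
After 4 (thin lens f=-42): x=33/70 (≈0.4714) theta=-4/49 (≈-0.0816)
After 5 (propagate distance d=27 (to screen)): x=-849/490 (≈-1.7327) theta=-4/49 (≈-0.0816)
|theta_initial|=0.1000 |theta_final|=4/49 (≈0.0816) -> not increased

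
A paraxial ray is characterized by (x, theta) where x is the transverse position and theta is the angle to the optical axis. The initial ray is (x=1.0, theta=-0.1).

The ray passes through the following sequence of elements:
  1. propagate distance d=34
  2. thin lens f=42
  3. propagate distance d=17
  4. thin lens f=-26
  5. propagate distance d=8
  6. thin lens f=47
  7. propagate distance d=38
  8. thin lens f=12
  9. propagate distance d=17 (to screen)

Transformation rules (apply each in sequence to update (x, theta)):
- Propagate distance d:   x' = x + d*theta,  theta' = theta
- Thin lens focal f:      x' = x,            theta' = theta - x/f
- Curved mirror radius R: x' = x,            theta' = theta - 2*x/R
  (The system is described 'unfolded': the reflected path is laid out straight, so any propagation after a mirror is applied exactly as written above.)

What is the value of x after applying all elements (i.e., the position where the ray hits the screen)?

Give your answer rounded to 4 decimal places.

Answer: 1.7672

Derivation:
Initial: x=1.0000 theta=-0.1000
After 1 (propagate distance d=34): x=-2.4000 theta=-0.1000
After 2 (thin lens f=42): x=-2.4000 theta=-3/70 (≈-0.0429)
After 3 (propagate distance d=17): x=-219/70 (≈-3.1286) theta=-3/70 (≈-0.0429)
After 4 (thin lens f=-26): x=-219/70 (≈-3.1286) theta=-297/1820 (≈-0.1632)
After 5 (propagate distance d=8): x=-807/182 (≈-4.4341) theta=-297/1820 (≈-0.1632)
After 6 (thin lens f=47): x=-807/182 (≈-4.4341) theta=-453/6580 (≈-0.0688)
After 7 (propagate distance d=38): x=-150768/21385 (≈-7.0502) theta=-453/6580 (≈-0.0688)
After 8 (thin lens f=12): x=-150768/21385 (≈-7.0502) theta=44367/85540 (≈0.5187)
After 9 (propagate distance d=17 (to screen)): x=151167/85540 (≈1.7672) theta=44367/85540 (≈0.5187)
Rounded to 4 decimal places: x = 1.7672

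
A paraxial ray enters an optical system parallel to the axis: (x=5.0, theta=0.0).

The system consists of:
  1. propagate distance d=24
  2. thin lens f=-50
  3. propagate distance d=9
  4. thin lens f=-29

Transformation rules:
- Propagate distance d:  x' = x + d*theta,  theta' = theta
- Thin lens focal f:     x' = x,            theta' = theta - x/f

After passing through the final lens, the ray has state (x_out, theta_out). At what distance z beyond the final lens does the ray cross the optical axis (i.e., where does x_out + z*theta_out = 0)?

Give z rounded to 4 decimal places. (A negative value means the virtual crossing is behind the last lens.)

Answer: -19.4432

Derivation:
Initial: x=5.0000 theta=0.0000
After 1 (propagate distance d=24): x=5.0000 theta=0.0000
After 2 (thin lens f=-50): x=5.0000 theta=0.1000
After 3 (propagate distance d=9): x=5.9000 theta=0.1000
After 4 (thin lens f=-29): x=5.9000 theta=44/145 (≈0.3034)
z_focus = -x_out/theta_out = -(5.9000)/(44/145) = -1711/88 ≈ -19.4432
Rounded to 4 decimal places: z = -19.4432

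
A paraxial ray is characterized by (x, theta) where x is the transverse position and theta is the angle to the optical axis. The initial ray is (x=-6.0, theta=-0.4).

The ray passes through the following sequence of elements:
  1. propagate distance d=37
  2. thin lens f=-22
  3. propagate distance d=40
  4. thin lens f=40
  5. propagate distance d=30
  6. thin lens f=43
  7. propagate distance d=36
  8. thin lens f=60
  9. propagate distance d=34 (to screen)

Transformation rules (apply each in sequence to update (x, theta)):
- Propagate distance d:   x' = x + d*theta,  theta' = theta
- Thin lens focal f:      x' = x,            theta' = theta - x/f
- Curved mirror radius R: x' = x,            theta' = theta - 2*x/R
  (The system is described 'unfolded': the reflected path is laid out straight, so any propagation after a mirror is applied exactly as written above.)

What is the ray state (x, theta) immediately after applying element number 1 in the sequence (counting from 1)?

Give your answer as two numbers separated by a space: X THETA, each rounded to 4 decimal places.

Initial: x=-6.0000 theta=-0.4000
After 1 (propagate distance d=37): x=-20.8000 theta=-0.4000
Rounded to 4 decimal places: x = -20.8000, theta = -0.4000

Answer: -20.8000 -0.4000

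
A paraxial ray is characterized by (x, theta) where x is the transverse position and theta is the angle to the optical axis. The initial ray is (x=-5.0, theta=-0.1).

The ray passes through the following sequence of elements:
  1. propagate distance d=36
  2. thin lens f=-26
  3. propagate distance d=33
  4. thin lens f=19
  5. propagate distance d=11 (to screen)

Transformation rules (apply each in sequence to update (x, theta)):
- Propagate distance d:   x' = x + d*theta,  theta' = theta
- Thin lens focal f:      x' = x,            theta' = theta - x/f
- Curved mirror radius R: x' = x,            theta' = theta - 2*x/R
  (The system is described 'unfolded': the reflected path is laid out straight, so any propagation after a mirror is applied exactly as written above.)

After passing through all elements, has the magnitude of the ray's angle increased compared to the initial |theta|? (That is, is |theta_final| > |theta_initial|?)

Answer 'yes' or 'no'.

Initial: x=-5.0000 theta=-0.1000
After 1 (propagate distance d=36): x=-8.6000 theta=-0.1000
After 2 (thin lens f=-26): x=-8.6000 theta=-28/65 (≈-0.4308)
After 3 (propagate distance d=33): x=-1483/65 (≈-22.8154) theta=-28/65 (≈-0.4308)
After 4 (thin lens f=19): x=-1483/65 (≈-22.8154) theta=951/1235 (≈0.7700)
After 5 (propagate distance d=11 (to screen)): x=-17716/1235 (≈-14.3449) theta=951/1235 (≈0.7700)
|theta_initial|=0.1000 |theta_final|=951/1235 (≈0.7700) -> increased

Answer: yes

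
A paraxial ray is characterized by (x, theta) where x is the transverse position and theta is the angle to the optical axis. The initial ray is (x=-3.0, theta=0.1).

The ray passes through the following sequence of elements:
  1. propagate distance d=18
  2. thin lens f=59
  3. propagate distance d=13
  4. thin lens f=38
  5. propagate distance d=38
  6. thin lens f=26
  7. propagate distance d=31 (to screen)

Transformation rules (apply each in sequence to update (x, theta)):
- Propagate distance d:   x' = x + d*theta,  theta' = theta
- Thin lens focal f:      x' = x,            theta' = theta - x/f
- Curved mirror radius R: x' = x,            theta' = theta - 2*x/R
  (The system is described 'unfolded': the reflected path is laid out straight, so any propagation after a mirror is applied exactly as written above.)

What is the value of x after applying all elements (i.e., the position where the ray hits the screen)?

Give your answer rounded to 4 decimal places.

Answer: 2.5538

Derivation:
Initial: x=-3.0000 theta=0.1000
After 1 (propagate distance d=18): x=-1.2000 theta=0.1000
After 2 (thin lens f=59): x=-1.2000 theta=71/590 (≈0.1203)
After 3 (propagate distance d=13): x=43/118 (≈0.3644) theta=71/590 (≈0.1203)
After 4 (thin lens f=38): x=43/118 (≈0.3644) theta=2483/22420 (≈0.1107)
After 5 (propagate distance d=38): x=1349/295 (≈4.5729) theta=2483/22420 (≈0.1107)
After 6 (thin lens f=26): x=1349/295 (≈4.5729) theta=-18983/291460 (≈-0.0651)
After 7 (propagate distance d=31 (to screen)): x=744339/291460 (≈2.5538) theta=-18983/291460 (≈-0.0651)
Rounded to 4 decimal places: x = 2.5538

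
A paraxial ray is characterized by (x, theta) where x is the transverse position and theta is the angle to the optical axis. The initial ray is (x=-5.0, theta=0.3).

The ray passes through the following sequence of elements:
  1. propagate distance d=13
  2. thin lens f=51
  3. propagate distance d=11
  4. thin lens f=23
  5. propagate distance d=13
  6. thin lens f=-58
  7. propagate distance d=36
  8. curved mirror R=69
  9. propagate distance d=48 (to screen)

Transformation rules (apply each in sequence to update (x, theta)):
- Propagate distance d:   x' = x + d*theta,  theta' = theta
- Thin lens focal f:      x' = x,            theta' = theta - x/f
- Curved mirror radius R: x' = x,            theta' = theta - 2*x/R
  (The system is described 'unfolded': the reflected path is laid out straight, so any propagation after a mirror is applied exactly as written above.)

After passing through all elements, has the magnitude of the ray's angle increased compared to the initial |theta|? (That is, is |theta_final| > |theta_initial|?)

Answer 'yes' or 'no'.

Answer: no

Derivation:
Initial: x=-5.0000 theta=0.3000
After 1 (propagate distance d=13): x=-1.1000 theta=0.3000
After 2 (thin lens f=51): x=-1.1000 theta=82/255 (≈0.3216)
After 3 (propagate distance d=11): x=1243/510 (≈2.4373) theta=82/255 (≈0.3216)
After 4 (thin lens f=23): x=1243/510 (≈2.4373) theta=843/3910 (≈0.2156)
After 5 (propagate distance d=13): x=30733/5865 (≈5.2401) theta=843/3910 (≈0.2156)
After 6 (thin lens f=-58): x=30733/5865 (≈5.2401) theta=3061/10005 (≈0.3059)
After 7 (propagate distance d=36): x=2764589/170085 (≈16.2542) theta=3061/10005 (≈0.3059)
After 8 (curved mirror R=69): x=2764589/170085 (≈16.2542) theta=-387725/2347173 (≈-0.1652)
After 9 (propagate distance d=48 (to screen)): x=10855849/1303985 (≈8.3251) theta=-387725/2347173 (≈-0.1652)
|theta_initial|=0.3000 |theta_final|=387725/2347173 (≈0.1652) -> not increased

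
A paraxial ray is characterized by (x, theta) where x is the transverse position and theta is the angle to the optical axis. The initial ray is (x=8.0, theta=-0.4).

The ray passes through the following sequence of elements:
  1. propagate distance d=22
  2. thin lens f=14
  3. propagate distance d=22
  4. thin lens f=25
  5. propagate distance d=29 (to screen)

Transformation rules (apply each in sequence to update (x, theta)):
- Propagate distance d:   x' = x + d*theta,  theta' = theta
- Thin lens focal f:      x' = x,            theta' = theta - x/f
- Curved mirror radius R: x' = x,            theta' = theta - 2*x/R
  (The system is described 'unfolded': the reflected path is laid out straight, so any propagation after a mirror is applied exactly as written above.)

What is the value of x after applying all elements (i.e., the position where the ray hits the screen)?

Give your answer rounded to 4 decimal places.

Initial: x=8.0000 theta=-0.4000
After 1 (propagate distance d=22): x=-0.8000 theta=-0.4000
After 2 (thin lens f=14): x=-0.8000 theta=-12/35 (≈-0.3429)
After 3 (propagate distance d=22): x=-292/35 (≈-8.3429) theta=-12/35 (≈-0.3429)
After 4 (thin lens f=25): x=-292/35 (≈-8.3429) theta=-8/875 (≈-0.0091)
After 5 (propagate distance d=29 (to screen)): x=-8.6080 theta=-8/875 (≈-0.0091)
Rounded to 4 decimal places: x = -8.6080

Answer: -8.6080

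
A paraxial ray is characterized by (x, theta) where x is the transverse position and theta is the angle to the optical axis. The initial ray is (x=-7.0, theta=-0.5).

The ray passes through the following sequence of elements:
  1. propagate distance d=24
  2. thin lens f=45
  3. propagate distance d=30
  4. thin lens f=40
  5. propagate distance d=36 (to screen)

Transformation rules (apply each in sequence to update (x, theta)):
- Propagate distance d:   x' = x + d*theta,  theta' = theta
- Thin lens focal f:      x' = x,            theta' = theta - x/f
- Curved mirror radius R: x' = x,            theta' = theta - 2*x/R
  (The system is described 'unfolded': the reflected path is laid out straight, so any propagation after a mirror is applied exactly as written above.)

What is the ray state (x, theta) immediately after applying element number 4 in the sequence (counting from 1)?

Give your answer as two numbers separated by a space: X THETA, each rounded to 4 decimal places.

Initial: x=-7.0000 theta=-0.5000
After 1 (propagate distance d=24): x=-19.0000 theta=-0.5000
After 2 (thin lens f=45): x=-19.0000 theta=-7/90 (≈-0.0778)
After 3 (propagate distance d=30): x=-64/3 (≈-21.3333) theta=-7/90 (≈-0.0778)
After 4 (thin lens f=40): x=-64/3 (≈-21.3333) theta=41/90 (≈0.4556)
Rounded to 4 decimal places: x = -21.3333, theta = 0.4556

Answer: -21.3333 0.4556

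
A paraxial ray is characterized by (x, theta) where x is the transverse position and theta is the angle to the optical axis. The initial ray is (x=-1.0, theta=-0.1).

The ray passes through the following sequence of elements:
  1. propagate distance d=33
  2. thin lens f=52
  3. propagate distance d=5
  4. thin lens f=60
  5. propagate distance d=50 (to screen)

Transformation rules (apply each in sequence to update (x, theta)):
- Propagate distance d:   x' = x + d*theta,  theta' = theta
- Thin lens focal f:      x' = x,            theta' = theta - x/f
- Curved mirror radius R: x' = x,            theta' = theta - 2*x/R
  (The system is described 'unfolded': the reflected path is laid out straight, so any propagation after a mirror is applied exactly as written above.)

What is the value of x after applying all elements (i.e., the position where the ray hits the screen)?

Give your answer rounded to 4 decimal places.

Answer: -1.5965

Derivation:
Initial: x=-1.0000 theta=-0.1000
After 1 (propagate distance d=33): x=-4.3000 theta=-0.1000
After 2 (thin lens f=52): x=-4.3000 theta=-9/520 (≈-0.0173)
After 3 (propagate distance d=5): x=-2281/520 (≈-4.3865) theta=-9/520 (≈-0.0173)
After 4 (thin lens f=60): x=-2281/520 (≈-4.3865) theta=1741/31200 (≈0.0558)
After 5 (propagate distance d=50 (to screen)): x=-4981/3120 (≈-1.5965) theta=1741/31200 (≈0.0558)
Rounded to 4 decimal places: x = -1.5965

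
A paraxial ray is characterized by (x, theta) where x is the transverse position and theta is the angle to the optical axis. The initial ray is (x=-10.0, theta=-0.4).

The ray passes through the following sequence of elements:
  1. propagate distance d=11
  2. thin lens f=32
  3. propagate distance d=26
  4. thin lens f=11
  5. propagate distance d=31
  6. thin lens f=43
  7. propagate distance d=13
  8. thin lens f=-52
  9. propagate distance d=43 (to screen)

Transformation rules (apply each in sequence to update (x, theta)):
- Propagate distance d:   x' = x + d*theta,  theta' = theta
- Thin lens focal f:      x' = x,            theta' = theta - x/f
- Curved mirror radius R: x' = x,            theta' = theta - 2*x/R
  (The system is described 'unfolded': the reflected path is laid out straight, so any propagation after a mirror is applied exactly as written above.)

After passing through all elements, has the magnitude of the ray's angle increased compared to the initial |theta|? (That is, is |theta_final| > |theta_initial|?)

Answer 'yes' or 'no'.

Answer: yes

Derivation:
Initial: x=-10.0000 theta=-0.4000
After 1 (propagate distance d=11): x=-14.4000 theta=-0.4000
After 2 (thin lens f=32): x=-14.4000 theta=0.0500
After 3 (propagate distance d=26): x=-13.1000 theta=0.0500
After 4 (thin lens f=11): x=-13.1000 theta=273/220 (≈1.2409)
After 5 (propagate distance d=31): x=5581/220 (≈25.3682) theta=273/220 (≈1.2409)
After 6 (thin lens f=43): x=5581/220 (≈25.3682) theta=3079/4730 (≈0.6510)
After 7 (propagate distance d=13): x=320037/9460 (≈33.8305) theta=3079/4730 (≈0.6510)
After 8 (thin lens f=-52): x=320037/9460 (≈33.8305) theta=640253/491920 (≈1.3015)
After 9 (propagate distance d=43 (to screen)): x=44172803/491920 (≈89.7967) theta=640253/491920 (≈1.3015)
|theta_initial|=0.4000 |theta_final|=640253/491920 (≈1.3015) -> increased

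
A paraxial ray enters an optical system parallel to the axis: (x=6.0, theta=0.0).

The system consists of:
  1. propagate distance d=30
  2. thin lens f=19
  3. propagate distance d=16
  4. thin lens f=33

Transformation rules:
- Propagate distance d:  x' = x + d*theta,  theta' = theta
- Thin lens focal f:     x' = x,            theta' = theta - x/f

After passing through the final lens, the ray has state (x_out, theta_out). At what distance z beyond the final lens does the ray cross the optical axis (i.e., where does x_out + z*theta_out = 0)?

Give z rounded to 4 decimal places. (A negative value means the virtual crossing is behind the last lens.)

Answer: 2.7500

Derivation:
Initial: x=6.0000 theta=0.0000
After 1 (propagate distance d=30): x=6.0000 theta=0.0000
After 2 (thin lens f=19): x=6.0000 theta=-6/19 (≈-0.3158)
After 3 (propagate distance d=16): x=18/19 (≈0.9474) theta=-6/19 (≈-0.3158)
After 4 (thin lens f=33): x=18/19 (≈0.9474) theta=-72/209 (≈-0.3445)
z_focus = -x_out/theta_out = -(18/19)/(-72/209) = 2.7500
Rounded to 4 decimal places: z = 2.7500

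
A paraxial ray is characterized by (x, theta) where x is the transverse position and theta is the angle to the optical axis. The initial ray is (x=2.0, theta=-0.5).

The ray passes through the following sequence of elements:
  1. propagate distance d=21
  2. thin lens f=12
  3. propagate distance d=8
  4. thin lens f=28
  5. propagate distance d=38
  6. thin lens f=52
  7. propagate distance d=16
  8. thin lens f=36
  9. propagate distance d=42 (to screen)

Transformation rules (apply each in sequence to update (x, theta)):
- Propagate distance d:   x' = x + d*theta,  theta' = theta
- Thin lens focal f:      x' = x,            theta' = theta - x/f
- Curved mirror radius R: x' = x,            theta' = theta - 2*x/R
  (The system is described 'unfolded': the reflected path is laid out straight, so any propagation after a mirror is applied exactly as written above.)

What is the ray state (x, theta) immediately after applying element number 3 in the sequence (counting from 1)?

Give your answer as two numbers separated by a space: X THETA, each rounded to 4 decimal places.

Answer: -6.8333 0.2083

Derivation:
Initial: x=2.0000 theta=-0.5000
After 1 (propagate distance d=21): x=-8.5000 theta=-0.5000
After 2 (thin lens f=12): x=-8.5000 theta=5/24 (≈0.2083)
After 3 (propagate distance d=8): x=-41/6 (≈-6.8333) theta=5/24 (≈0.2083)
Rounded to 4 decimal places: x = -6.8333, theta = 0.2083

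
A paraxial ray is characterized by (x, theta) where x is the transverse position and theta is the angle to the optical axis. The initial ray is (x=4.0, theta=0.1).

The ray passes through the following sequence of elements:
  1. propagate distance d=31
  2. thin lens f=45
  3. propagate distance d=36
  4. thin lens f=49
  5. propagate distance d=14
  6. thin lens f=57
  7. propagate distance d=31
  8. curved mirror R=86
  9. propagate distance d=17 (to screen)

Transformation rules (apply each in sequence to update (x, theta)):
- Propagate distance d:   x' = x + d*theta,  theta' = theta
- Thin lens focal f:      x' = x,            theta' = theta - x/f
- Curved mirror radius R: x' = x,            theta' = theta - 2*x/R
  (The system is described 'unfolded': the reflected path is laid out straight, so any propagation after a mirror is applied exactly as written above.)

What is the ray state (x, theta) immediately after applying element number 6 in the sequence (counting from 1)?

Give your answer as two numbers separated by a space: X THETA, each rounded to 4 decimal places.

Answer: 2.7768 -0.2089

Derivation:
Initial: x=4.0000 theta=0.1000
After 1 (propagate distance d=31): x=7.1000 theta=0.1000
After 2 (thin lens f=45): x=7.1000 theta=-13/225 (≈-0.0578)
After 3 (propagate distance d=36): x=5.0200 theta=-13/225 (≈-0.0578)
After 4 (thin lens f=49): x=5.0200 theta=-3533/22050 (≈-0.1602)
After 5 (propagate distance d=14): x=8747/3150 (≈2.7768) theta=-3533/22050 (≈-0.1602)
After 6 (thin lens f=57): x=8747/3150 (≈2.7768) theta=-26261/125685 (≈-0.2089)
Rounded to 4 decimal places: x = 2.7768, theta = -0.2089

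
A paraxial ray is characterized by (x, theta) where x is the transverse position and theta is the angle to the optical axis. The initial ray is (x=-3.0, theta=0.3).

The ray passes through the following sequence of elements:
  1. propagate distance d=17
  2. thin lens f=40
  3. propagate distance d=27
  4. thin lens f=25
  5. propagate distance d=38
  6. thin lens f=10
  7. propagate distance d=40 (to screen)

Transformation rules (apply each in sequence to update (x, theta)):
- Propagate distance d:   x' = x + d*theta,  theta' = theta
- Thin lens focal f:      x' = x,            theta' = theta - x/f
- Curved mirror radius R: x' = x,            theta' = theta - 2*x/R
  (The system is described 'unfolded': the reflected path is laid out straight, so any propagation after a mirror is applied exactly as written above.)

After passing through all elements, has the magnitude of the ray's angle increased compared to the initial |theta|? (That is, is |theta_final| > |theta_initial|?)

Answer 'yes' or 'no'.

Answer: yes

Derivation:
Initial: x=-3.0000 theta=0.3000
After 1 (propagate distance d=17): x=2.1000 theta=0.3000
After 2 (thin lens f=40): x=2.1000 theta=0.2475
After 3 (propagate distance d=27): x=8.7825 theta=0.2475
After 4 (thin lens f=25): x=8.7825 theta=-0.1038
After 5 (propagate distance d=38): x=4.8381 theta=-0.1038
After 6 (thin lens f=10): x=4.8381 theta=-58761/100000 (≈-0.5876)
After 7 (propagate distance d=40 (to screen)): x=-18.6663 theta=-58761/100000 (≈-0.5876)
|theta_initial|=0.3000 |theta_final|=58761/100000 (≈0.5876) -> increased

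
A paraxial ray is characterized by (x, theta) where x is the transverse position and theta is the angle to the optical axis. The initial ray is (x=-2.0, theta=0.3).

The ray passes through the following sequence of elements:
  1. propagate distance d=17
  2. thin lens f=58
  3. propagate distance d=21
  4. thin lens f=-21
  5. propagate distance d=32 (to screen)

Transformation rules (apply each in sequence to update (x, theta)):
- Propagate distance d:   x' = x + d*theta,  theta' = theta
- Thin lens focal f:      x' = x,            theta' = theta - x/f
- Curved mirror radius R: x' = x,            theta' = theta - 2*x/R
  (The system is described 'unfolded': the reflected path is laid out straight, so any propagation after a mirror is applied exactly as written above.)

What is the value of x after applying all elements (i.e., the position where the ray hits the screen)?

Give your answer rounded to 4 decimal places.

Initial: x=-2.0000 theta=0.3000
After 1 (propagate distance d=17): x=3.1000 theta=0.3000
After 2 (thin lens f=58): x=3.1000 theta=143/580 (≈0.2466)
After 3 (propagate distance d=21): x=4801/580 (≈8.2776) theta=143/580 (≈0.2466)
After 4 (thin lens f=-21): x=4801/580 (≈8.2776) theta=1951/3045 (≈0.6407)
After 5 (propagate distance d=32 (to screen)): x=350549/12180 (≈28.7807) theta=1951/3045 (≈0.6407)
Rounded to 4 decimal places: x = 28.7807

Answer: 28.7807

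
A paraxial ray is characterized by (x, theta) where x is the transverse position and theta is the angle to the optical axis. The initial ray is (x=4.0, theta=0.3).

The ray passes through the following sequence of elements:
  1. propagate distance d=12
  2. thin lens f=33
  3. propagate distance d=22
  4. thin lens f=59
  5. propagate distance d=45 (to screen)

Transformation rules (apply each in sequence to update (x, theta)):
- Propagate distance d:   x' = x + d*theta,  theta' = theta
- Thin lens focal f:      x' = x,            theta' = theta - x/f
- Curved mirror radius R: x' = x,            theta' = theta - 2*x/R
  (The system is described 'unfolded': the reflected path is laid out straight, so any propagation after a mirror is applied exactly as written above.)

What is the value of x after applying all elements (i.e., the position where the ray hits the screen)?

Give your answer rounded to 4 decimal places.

Answer: 5.3036

Derivation:
Initial: x=4.0000 theta=0.3000
After 1 (propagate distance d=12): x=7.6000 theta=0.3000
After 2 (thin lens f=33): x=7.6000 theta=23/330 (≈0.0697)
After 3 (propagate distance d=22): x=137/15 (≈9.1333) theta=23/330 (≈0.0697)
After 4 (thin lens f=59): x=137/15 (≈9.1333) theta=-1657/19470 (≈-0.0851)
After 5 (propagate distance d=45 (to screen)): x=103261/19470 (≈5.3036) theta=-1657/19470 (≈-0.0851)
Rounded to 4 decimal places: x = 5.3036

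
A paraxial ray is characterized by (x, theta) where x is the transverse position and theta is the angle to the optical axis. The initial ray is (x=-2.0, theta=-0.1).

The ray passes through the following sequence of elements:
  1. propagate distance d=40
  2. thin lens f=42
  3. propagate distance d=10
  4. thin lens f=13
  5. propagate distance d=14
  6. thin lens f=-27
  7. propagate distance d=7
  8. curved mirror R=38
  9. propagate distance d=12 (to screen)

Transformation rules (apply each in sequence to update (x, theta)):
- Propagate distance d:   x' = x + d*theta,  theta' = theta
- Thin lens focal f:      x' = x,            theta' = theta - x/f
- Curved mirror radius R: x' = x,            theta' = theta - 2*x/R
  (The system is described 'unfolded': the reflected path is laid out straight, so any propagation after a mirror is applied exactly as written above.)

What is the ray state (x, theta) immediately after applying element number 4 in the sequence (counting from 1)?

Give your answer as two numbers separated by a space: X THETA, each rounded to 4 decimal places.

Answer: -5.5714 0.4714

Derivation:
Initial: x=-2.0000 theta=-0.1000
After 1 (propagate distance d=40): x=-6.0000 theta=-0.1000
After 2 (thin lens f=42): x=-6.0000 theta=3/70 (≈0.0429)
After 3 (propagate distance d=10): x=-39/7 (≈-5.5714) theta=3/70 (≈0.0429)
After 4 (thin lens f=13): x=-39/7 (≈-5.5714) theta=33/70 (≈0.4714)
Rounded to 4 decimal places: x = -5.5714, theta = 0.4714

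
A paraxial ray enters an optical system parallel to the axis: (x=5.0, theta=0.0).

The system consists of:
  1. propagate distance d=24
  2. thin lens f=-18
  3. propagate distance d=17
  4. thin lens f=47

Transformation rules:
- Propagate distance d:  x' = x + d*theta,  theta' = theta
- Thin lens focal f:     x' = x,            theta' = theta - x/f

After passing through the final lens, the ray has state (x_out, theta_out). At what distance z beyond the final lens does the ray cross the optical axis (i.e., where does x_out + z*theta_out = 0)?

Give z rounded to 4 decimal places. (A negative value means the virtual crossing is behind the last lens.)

Answer: -137.0833

Derivation:
Initial: x=5.0000 theta=0.0000
After 1 (propagate distance d=24): x=5.0000 theta=0.0000
After 2 (thin lens f=-18): x=5.0000 theta=5/18 (≈0.2778)
After 3 (propagate distance d=17): x=175/18 (≈9.7222) theta=5/18 (≈0.2778)
After 4 (thin lens f=47): x=175/18 (≈9.7222) theta=10/141 (≈0.0709)
z_focus = -x_out/theta_out = -(175/18)/(10/141) = -1645/12 ≈ -137.0833
Rounded to 4 decimal places: z = -137.0833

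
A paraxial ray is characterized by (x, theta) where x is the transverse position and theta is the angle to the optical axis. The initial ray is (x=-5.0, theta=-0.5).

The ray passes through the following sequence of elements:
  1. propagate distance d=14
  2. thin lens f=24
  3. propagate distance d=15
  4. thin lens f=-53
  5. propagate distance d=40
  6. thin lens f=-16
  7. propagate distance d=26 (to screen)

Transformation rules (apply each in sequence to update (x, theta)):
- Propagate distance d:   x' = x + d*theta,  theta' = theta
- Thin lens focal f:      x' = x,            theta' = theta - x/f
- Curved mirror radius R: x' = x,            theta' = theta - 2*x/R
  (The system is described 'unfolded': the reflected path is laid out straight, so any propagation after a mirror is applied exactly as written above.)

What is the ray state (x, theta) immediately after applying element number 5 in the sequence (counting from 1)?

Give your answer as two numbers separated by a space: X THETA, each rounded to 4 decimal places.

Answer: -21.0566 -0.2264

Derivation:
Initial: x=-5.0000 theta=-0.5000
After 1 (propagate distance d=14): x=-12.0000 theta=-0.5000
After 2 (thin lens f=24): x=-12.0000 theta=0.0000
After 3 (propagate distance d=15): x=-12.0000 theta=0.0000
After 4 (thin lens f=-53): x=-12.0000 theta=-12/53 (≈-0.2264)
After 5 (propagate distance d=40): x=-1116/53 (≈-21.0566) theta=-12/53 (≈-0.2264)
Rounded to 4 decimal places: x = -21.0566, theta = -0.2264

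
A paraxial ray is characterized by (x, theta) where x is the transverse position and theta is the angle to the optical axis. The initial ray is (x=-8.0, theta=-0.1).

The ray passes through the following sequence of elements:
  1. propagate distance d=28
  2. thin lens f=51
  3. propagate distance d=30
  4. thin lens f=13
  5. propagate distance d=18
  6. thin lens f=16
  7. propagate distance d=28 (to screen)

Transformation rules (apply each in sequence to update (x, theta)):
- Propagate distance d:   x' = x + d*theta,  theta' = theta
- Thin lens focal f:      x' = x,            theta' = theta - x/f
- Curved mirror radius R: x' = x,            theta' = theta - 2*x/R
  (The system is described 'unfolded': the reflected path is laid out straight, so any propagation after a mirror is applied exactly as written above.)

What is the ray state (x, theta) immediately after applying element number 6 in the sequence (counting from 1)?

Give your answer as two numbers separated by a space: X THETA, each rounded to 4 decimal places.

Answer: 4.8760 0.3799

Derivation:
Initial: x=-8.0000 theta=-0.1000
After 1 (propagate distance d=28): x=-10.8000 theta=-0.1000
After 2 (thin lens f=51): x=-10.8000 theta=19/170 (≈0.1118)
After 3 (propagate distance d=30): x=-633/85 (≈-7.4471) theta=19/170 (≈0.1118)
After 4 (thin lens f=13): x=-633/85 (≈-7.4471) theta=89/130 (≈0.6846)
After 5 (propagate distance d=18): x=5388/1105 (≈4.8760) theta=89/130 (≈0.6846)
After 6 (thin lens f=16): x=5388/1105 (≈4.8760) theta=1679/4420 (≈0.3799)
Rounded to 4 decimal places: x = 4.8760, theta = 0.3799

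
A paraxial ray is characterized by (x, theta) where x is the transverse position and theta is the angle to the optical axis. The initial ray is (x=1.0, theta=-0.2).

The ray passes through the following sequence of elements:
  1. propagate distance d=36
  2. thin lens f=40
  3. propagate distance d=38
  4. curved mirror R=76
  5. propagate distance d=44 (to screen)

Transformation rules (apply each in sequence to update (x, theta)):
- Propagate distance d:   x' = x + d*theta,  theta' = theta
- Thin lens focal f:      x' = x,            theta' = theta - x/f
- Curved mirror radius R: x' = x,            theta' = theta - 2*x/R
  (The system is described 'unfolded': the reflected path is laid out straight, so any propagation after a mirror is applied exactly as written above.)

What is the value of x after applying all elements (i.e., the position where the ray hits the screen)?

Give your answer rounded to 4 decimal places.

Answer: -0.7311

Derivation:
Initial: x=1.0000 theta=-0.2000
After 1 (propagate distance d=36): x=-6.2000 theta=-0.2000
After 2 (thin lens f=40): x=-6.2000 theta=-0.0450
After 3 (propagate distance d=38): x=-7.9100 theta=-0.0450
After 4 (curved mirror R=76): x=-7.9100 theta=31/190 (≈0.1632)
After 5 (propagate distance d=44 (to screen)): x=-1389/1900 (≈-0.7311) theta=31/190 (≈0.1632)
Rounded to 4 decimal places: x = -0.7311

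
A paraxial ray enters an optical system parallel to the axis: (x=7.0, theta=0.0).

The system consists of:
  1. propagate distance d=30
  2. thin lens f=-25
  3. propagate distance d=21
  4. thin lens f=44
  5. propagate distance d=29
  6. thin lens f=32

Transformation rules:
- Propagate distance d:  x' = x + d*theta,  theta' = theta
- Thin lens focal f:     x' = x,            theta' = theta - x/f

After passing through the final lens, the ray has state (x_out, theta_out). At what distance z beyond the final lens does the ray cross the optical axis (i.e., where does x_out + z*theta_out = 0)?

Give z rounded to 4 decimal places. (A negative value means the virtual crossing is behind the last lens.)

Answer: 30.9911

Derivation:
Initial: x=7.0000 theta=0.0000
After 1 (propagate distance d=30): x=7.0000 theta=0.0000
After 2 (thin lens f=-25): x=7.0000 theta=0.2800
After 3 (propagate distance d=21): x=12.8800 theta=0.2800
After 4 (thin lens f=44): x=12.8800 theta=-7/550 (≈-0.0127)
After 5 (propagate distance d=29): x=6881/550 (≈12.5109) theta=-7/550 (≈-0.0127)
After 6 (thin lens f=32): x=6881/550 (≈12.5109) theta=-1421/3520 (≈-0.4037)
z_focus = -x_out/theta_out = -(6881/550)/(-1421/3520) = 31456/1015 ≈ 30.9911
Rounded to 4 decimal places: z = 30.9911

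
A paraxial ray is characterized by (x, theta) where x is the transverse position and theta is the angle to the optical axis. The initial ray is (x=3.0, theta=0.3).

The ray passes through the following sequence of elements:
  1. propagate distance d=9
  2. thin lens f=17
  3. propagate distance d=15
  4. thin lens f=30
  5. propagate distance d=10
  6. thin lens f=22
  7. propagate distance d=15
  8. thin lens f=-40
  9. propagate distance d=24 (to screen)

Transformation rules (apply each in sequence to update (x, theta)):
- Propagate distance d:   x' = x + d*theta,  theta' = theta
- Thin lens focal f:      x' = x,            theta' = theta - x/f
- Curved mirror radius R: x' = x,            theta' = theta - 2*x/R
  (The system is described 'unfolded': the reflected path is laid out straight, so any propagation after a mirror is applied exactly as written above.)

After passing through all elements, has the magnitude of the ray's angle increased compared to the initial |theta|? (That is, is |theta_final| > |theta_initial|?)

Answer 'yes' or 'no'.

Initial: x=3.0000 theta=0.3000
After 1 (propagate distance d=9): x=5.7000 theta=0.3000
After 2 (thin lens f=17): x=5.7000 theta=-3/85 (≈-0.0353)
After 3 (propagate distance d=15): x=879/170 (≈5.1706) theta=-3/85 (≈-0.0353)
After 4 (thin lens f=30): x=879/170 (≈5.1706) theta=-353/1700 (≈-0.2076)
After 5 (propagate distance d=10): x=263/85 (≈3.0941) theta=-353/1700 (≈-0.2076)
After 6 (thin lens f=22): x=263/85 (≈3.0941) theta=-6513/18700 (≈-0.3483)
After 7 (propagate distance d=15): x=-7967/3740 (≈-2.1302) theta=-6513/18700 (≈-0.3483)
After 8 (thin lens f=-40): x=-7967/3740 (≈-2.1302) theta=-5461/13600 (≈-0.4015)
After 9 (propagate distance d=24 (to screen)): x=-3236/275 (≈-11.7673) theta=-5461/13600 (≈-0.4015)
|theta_initial|=0.3000 |theta_final|=5461/13600 (≈0.4015) -> increased

Answer: yes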